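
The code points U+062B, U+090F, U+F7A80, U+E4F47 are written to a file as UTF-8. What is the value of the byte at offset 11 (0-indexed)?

U+062B → 2-byte form D8 AB at offsets 0–1.
U+090F → 3-byte form E0 A4 8F at offsets 2–4.
U+F7A80 → 4-byte form F3 B7 AA 80 at offsets 5–8.
U+E4F47 → 4-byte form F3 A4 BD 87 at offsets 9–12.
Offset 11 falls in char 4's range; it's byte 3 of F3 A4 BD 87 = 0xBD.

0xBD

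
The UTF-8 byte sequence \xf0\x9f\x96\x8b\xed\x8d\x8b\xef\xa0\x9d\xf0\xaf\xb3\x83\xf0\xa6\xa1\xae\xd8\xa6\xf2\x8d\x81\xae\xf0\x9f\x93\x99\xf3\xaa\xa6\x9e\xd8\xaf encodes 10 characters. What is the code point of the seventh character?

Offset 0: leading byte 0xF0 = 11110000 → 4-byte char #1 = F0 9F 96 8B.
Offset 4: leading byte 0xED = 11101101 → 3-byte char #2 = ED 8D 8B.
Offset 7: leading byte 0xEF = 11101111 → 3-byte char #3 = EF A0 9D.
Offset 10: leading byte 0xF0 = 11110000 → 4-byte char #4 = F0 AF B3 83.
Offset 14: leading byte 0xF0 = 11110000 → 4-byte char #5 = F0 A6 A1 AE.
Offset 18: leading byte 0xD8 = 11011000 → 2-byte char #6 = D8 A6.
Offset 20: leading byte 0xF2 = 11110010 → 4-byte char #7 = F2 8D 81 AE.
Leading byte 0xF2 = 11110010 matches 11110xxx → 4-byte sequence.
Byte 1: 0xF2 = 11110010, payload 010 (3 bits).
Byte 2: 0x8D = 10001101 (10xxxxxx ✓), payload 001101.
Byte 3: 0x81 = 10000001 (10xxxxxx ✓), payload 000001.
Byte 4: 0xAE = 10101110 (10xxxxxx ✓), payload 101110.
Concatenate: 010001101000001101110 = 0x8D06E (21 bits → U+8D06E).

U+8D06E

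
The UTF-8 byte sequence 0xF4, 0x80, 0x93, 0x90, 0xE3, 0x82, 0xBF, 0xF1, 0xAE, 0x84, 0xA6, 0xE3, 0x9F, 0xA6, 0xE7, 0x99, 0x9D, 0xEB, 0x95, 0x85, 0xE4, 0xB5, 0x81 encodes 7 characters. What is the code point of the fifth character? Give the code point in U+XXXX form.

Offset 0: leading byte 0xF4 = 11110100 → 4-byte char #1 = F4 80 93 90.
Offset 4: leading byte 0xE3 = 11100011 → 3-byte char #2 = E3 82 BF.
Offset 7: leading byte 0xF1 = 11110001 → 4-byte char #3 = F1 AE 84 A6.
Offset 11: leading byte 0xE3 = 11100011 → 3-byte char #4 = E3 9F A6.
Offset 14: leading byte 0xE7 = 11100111 → 3-byte char #5 = E7 99 9D.
Leading byte 0xE7 = 11100111 matches 1110xxxx → 3-byte sequence.
Byte 1: 0xE7 = 11100111, payload 0111 (4 bits).
Byte 2: 0x99 = 10011001 (10xxxxxx ✓), payload 011001.
Byte 3: 0x9D = 10011101 (10xxxxxx ✓), payload 011101.
Concatenate: 0111011001011101 = 0x765D (16 bits → U+765D).

U+765D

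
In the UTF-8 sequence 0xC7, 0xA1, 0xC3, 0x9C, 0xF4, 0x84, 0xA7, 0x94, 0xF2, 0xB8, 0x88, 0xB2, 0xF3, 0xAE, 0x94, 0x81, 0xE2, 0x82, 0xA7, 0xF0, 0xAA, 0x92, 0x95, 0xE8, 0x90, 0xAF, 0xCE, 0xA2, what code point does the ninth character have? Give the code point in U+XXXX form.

Offset 0: leading byte 0xC7 = 11000111 → 2-byte char #1 = C7 A1.
Offset 2: leading byte 0xC3 = 11000011 → 2-byte char #2 = C3 9C.
Offset 4: leading byte 0xF4 = 11110100 → 4-byte char #3 = F4 84 A7 94.
Offset 8: leading byte 0xF2 = 11110010 → 4-byte char #4 = F2 B8 88 B2.
Offset 12: leading byte 0xF3 = 11110011 → 4-byte char #5 = F3 AE 94 81.
Offset 16: leading byte 0xE2 = 11100010 → 3-byte char #6 = E2 82 A7.
Offset 19: leading byte 0xF0 = 11110000 → 4-byte char #7 = F0 AA 92 95.
Offset 23: leading byte 0xE8 = 11101000 → 3-byte char #8 = E8 90 AF.
Offset 26: leading byte 0xCE = 11001110 → 2-byte char #9 = CE A2.
Leading byte 0xCE = 11001110 matches 110xxxxx → 2-byte sequence.
Byte 1: 0xCE = 11001110, payload 01110 (5 bits).
Byte 2: 0xA2 = 10100010 (10xxxxxx ✓), payload 100010.
Concatenate: 01110100010 = 0x3A2 (11 bits → U+03A2).

U+03A2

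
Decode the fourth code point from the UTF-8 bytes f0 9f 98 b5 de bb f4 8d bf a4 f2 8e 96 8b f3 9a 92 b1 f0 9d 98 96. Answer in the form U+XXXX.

U+8E58B

Offset 0: leading byte 0xF0 = 11110000 → 4-byte char #1 = F0 9F 98 B5.
Offset 4: leading byte 0xDE = 11011110 → 2-byte char #2 = DE BB.
Offset 6: leading byte 0xF4 = 11110100 → 4-byte char #3 = F4 8D BF A4.
Offset 10: leading byte 0xF2 = 11110010 → 4-byte char #4 = F2 8E 96 8B.
Leading byte 0xF2 = 11110010 matches 11110xxx → 4-byte sequence.
Byte 1: 0xF2 = 11110010, payload 010 (3 bits).
Byte 2: 0x8E = 10001110 (10xxxxxx ✓), payload 001110.
Byte 3: 0x96 = 10010110 (10xxxxxx ✓), payload 010110.
Byte 4: 0x8B = 10001011 (10xxxxxx ✓), payload 001011.
Concatenate: 010001110010110001011 = 0x8E58B (21 bits → U+8E58B).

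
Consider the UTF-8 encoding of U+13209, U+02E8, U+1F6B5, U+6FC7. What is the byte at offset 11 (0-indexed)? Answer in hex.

0xBF

U+13209 → 4-byte form F0 93 88 89 at offsets 0–3.
U+02E8 → 2-byte form CB A8 at offsets 4–5.
U+1F6B5 → 4-byte form F0 9F 9A B5 at offsets 6–9.
U+6FC7 → 3-byte form E6 BF 87 at offsets 10–12.
Offset 11 falls in char 4's range; it's byte 2 of E6 BF 87 = 0xBF.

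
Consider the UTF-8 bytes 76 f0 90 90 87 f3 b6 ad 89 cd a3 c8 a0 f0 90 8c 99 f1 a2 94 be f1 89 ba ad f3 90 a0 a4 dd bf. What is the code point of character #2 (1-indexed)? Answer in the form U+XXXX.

U+10407

Offset 0: leading byte 0x76 = 01110110 → 1-byte char #1 = 76.
Offset 1: leading byte 0xF0 = 11110000 → 4-byte char #2 = F0 90 90 87.
Leading byte 0xF0 = 11110000 matches 11110xxx → 4-byte sequence.
Byte 1: 0xF0 = 11110000, payload 000 (3 bits).
Byte 2: 0x90 = 10010000 (10xxxxxx ✓), payload 010000.
Byte 3: 0x90 = 10010000 (10xxxxxx ✓), payload 010000.
Byte 4: 0x87 = 10000111 (10xxxxxx ✓), payload 000111.
Concatenate: 000010000010000000111 = 0x10407 (21 bits → U+10407).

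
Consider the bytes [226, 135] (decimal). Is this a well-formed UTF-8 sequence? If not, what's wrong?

Leading byte 0xE2 = 11100010 → 3-byte form, but only 2 bytes are present.

invalid (sequence truncated)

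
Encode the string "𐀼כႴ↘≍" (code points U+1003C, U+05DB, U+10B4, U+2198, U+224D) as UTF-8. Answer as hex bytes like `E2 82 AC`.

F0 90 80 BC D7 9B E1 82 B4 E2 86 98 E2 89 8D

U+1003C: 4-byte form → F0 90 80 BC.
U+05DB: 2-byte form → D7 9B.
U+10B4: 3-byte form → E1 82 B4.
U+2198: 3-byte form → E2 86 98.
U+224D: 3-byte form → E2 89 8D.
Concatenated (15 bytes): F0 90 80 BC D7 9B E1 82 B4 E2 86 98 E2 89 8D.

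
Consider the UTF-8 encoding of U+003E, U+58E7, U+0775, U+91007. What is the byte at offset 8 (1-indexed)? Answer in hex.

1-indexed offset 8 is 0-indexed offset 7.
U+003E → 1-byte form 3E at offsets 0–0.
U+58E7 → 3-byte form E5 A3 A7 at offsets 1–3.
U+0775 → 2-byte form DD B5 at offsets 4–5.
U+91007 → 4-byte form F2 91 80 87 at offsets 6–9.
Offset 7 falls in char 4's range; it's byte 2 of F2 91 80 87 = 0x91.

0x91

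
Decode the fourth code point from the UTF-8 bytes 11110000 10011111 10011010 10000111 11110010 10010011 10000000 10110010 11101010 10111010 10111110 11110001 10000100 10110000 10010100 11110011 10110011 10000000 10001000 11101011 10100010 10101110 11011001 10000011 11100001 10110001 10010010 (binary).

Offset 0: leading byte 0xF0 = 11110000 → 4-byte char #1 = F0 9F 9A 87.
Offset 4: leading byte 0xF2 = 11110010 → 4-byte char #2 = F2 93 80 B2.
Offset 8: leading byte 0xEA = 11101010 → 3-byte char #3 = EA BA BE.
Offset 11: leading byte 0xF1 = 11110001 → 4-byte char #4 = F1 84 B0 94.
Leading byte 0xF1 = 11110001 matches 11110xxx → 4-byte sequence.
Byte 1: 0xF1 = 11110001, payload 001 (3 bits).
Byte 2: 0x84 = 10000100 (10xxxxxx ✓), payload 000100.
Byte 3: 0xB0 = 10110000 (10xxxxxx ✓), payload 110000.
Byte 4: 0x94 = 10010100 (10xxxxxx ✓), payload 010100.
Concatenate: 001000100110000010100 = 0x44C14 (21 bits → U+44C14).

U+44C14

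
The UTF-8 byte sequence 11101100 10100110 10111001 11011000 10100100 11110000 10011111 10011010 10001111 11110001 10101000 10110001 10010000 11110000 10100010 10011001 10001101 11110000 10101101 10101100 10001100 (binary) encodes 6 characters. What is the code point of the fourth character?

Offset 0: leading byte 0xEC = 11101100 → 3-byte char #1 = EC A6 B9.
Offset 3: leading byte 0xD8 = 11011000 → 2-byte char #2 = D8 A4.
Offset 5: leading byte 0xF0 = 11110000 → 4-byte char #3 = F0 9F 9A 8F.
Offset 9: leading byte 0xF1 = 11110001 → 4-byte char #4 = F1 A8 B1 90.
Leading byte 0xF1 = 11110001 matches 11110xxx → 4-byte sequence.
Byte 1: 0xF1 = 11110001, payload 001 (3 bits).
Byte 2: 0xA8 = 10101000 (10xxxxxx ✓), payload 101000.
Byte 3: 0xB1 = 10110001 (10xxxxxx ✓), payload 110001.
Byte 4: 0x90 = 10010000 (10xxxxxx ✓), payload 010000.
Concatenate: 001101000110001010000 = 0x68C50 (21 bits → U+68C50).

U+68C50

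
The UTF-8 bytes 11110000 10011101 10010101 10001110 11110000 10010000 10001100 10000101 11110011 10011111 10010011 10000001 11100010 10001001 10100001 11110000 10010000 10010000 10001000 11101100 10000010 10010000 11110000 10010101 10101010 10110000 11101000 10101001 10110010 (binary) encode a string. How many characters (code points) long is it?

Byte at offset 0: 0xF0 = 11110000 → 4-byte char (#1). Advance 4.
Byte at offset 4: 0xF0 = 11110000 → 4-byte char (#2). Advance 4.
Byte at offset 8: 0xF3 = 11110011 → 4-byte char (#3). Advance 4.
Byte at offset 12: 0xE2 = 11100010 → 3-byte char (#4). Advance 3.
Byte at offset 15: 0xF0 = 11110000 → 4-byte char (#5). Advance 4.
Byte at offset 19: 0xEC = 11101100 → 3-byte char (#6). Advance 3.
Byte at offset 22: 0xF0 = 11110000 → 4-byte char (#7). Advance 4.
Byte at offset 26: 0xE8 = 11101000 → 3-byte char (#8). Advance 3.
Reached end at offset 29 after 8 code points.

8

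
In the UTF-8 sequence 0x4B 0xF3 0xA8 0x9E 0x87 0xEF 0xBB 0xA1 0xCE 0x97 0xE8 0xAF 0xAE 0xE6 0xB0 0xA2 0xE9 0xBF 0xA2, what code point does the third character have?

Offset 0: leading byte 0x4B = 01001011 → 1-byte char #1 = 4B.
Offset 1: leading byte 0xF3 = 11110011 → 4-byte char #2 = F3 A8 9E 87.
Offset 5: leading byte 0xEF = 11101111 → 3-byte char #3 = EF BB A1.
Leading byte 0xEF = 11101111 matches 1110xxxx → 3-byte sequence.
Byte 1: 0xEF = 11101111, payload 1111 (4 bits).
Byte 2: 0xBB = 10111011 (10xxxxxx ✓), payload 111011.
Byte 3: 0xA1 = 10100001 (10xxxxxx ✓), payload 100001.
Concatenate: 1111111011100001 = 0xFEE1 (16 bits → U+FEE1).

U+FEE1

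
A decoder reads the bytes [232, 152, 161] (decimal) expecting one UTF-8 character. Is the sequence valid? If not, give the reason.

Leading byte 0xE8 = 11101000 → 3-byte form.
Continuation bytes 0x98=10011000, 0xA1=10100001 all match 10xxxxxx.
Decoded value 0x8621 is ≥ 0x800 (shortest form) and not a surrogate.

valid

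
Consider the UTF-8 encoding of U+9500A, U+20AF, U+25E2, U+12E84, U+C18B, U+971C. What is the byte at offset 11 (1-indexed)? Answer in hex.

1-indexed offset 11 is 0-indexed offset 10.
U+9500A → 4-byte form F2 95 80 8A at offsets 0–3.
U+20AF → 3-byte form E2 82 AF at offsets 4–6.
U+25E2 → 3-byte form E2 97 A2 at offsets 7–9.
U+12E84 → 4-byte form F0 92 BA 84 at offsets 10–13.
Offset 10 falls in char 4's range; it's byte 1 of F0 92 BA 84 = 0xF0.

0xF0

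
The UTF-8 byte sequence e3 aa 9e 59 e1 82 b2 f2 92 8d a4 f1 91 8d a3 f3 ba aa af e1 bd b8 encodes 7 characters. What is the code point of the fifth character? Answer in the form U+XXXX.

U+51363

Offset 0: leading byte 0xE3 = 11100011 → 3-byte char #1 = E3 AA 9E.
Offset 3: leading byte 0x59 = 01011001 → 1-byte char #2 = 59.
Offset 4: leading byte 0xE1 = 11100001 → 3-byte char #3 = E1 82 B2.
Offset 7: leading byte 0xF2 = 11110010 → 4-byte char #4 = F2 92 8D A4.
Offset 11: leading byte 0xF1 = 11110001 → 4-byte char #5 = F1 91 8D A3.
Leading byte 0xF1 = 11110001 matches 11110xxx → 4-byte sequence.
Byte 1: 0xF1 = 11110001, payload 001 (3 bits).
Byte 2: 0x91 = 10010001 (10xxxxxx ✓), payload 010001.
Byte 3: 0x8D = 10001101 (10xxxxxx ✓), payload 001101.
Byte 4: 0xA3 = 10100011 (10xxxxxx ✓), payload 100011.
Concatenate: 001010001001101100011 = 0x51363 (21 bits → U+51363).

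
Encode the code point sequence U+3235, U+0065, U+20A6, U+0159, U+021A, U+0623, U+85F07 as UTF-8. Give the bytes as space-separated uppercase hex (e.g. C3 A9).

U+3235: 3-byte form → E3 88 B5.
U+0065: 1-byte form → 65.
U+20A6: 3-byte form → E2 82 A6.
U+0159: 2-byte form → C5 99.
U+021A: 2-byte form → C8 9A.
U+0623: 2-byte form → D8 A3.
U+85F07: 4-byte form → F2 85 BC 87.
Concatenated (17 bytes): E3 88 B5 65 E2 82 A6 C5 99 C8 9A D8 A3 F2 85 BC 87.

E3 88 B5 65 E2 82 A6 C5 99 C8 9A D8 A3 F2 85 BC 87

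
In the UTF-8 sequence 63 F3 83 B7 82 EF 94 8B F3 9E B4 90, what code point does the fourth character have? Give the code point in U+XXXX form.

U+DED10

Offset 0: leading byte 0x63 = 01100011 → 1-byte char #1 = 63.
Offset 1: leading byte 0xF3 = 11110011 → 4-byte char #2 = F3 83 B7 82.
Offset 5: leading byte 0xEF = 11101111 → 3-byte char #3 = EF 94 8B.
Offset 8: leading byte 0xF3 = 11110011 → 4-byte char #4 = F3 9E B4 90.
Leading byte 0xF3 = 11110011 matches 11110xxx → 4-byte sequence.
Byte 1: 0xF3 = 11110011, payload 011 (3 bits).
Byte 2: 0x9E = 10011110 (10xxxxxx ✓), payload 011110.
Byte 3: 0xB4 = 10110100 (10xxxxxx ✓), payload 110100.
Byte 4: 0x90 = 10010000 (10xxxxxx ✓), payload 010000.
Concatenate: 011011110110100010000 = 0xDED10 (21 bits → U+DED10).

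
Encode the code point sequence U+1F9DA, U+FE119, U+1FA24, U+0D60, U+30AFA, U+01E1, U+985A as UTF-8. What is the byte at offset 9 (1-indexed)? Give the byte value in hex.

0xF0

1-indexed offset 9 is 0-indexed offset 8.
U+1F9DA → 4-byte form F0 9F A7 9A at offsets 0–3.
U+FE119 → 4-byte form F3 BE 84 99 at offsets 4–7.
U+1FA24 → 4-byte form F0 9F A8 A4 at offsets 8–11.
Offset 8 falls in char 3's range; it's byte 1 of F0 9F A8 A4 = 0xF0.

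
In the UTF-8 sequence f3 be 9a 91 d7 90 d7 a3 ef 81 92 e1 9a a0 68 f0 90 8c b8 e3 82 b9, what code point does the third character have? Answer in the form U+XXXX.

U+05E3

Offset 0: leading byte 0xF3 = 11110011 → 4-byte char #1 = F3 BE 9A 91.
Offset 4: leading byte 0xD7 = 11010111 → 2-byte char #2 = D7 90.
Offset 6: leading byte 0xD7 = 11010111 → 2-byte char #3 = D7 A3.
Leading byte 0xD7 = 11010111 matches 110xxxxx → 2-byte sequence.
Byte 1: 0xD7 = 11010111, payload 10111 (5 bits).
Byte 2: 0xA3 = 10100011 (10xxxxxx ✓), payload 100011.
Concatenate: 10111100011 = 0x5E3 (11 bits → U+05E3).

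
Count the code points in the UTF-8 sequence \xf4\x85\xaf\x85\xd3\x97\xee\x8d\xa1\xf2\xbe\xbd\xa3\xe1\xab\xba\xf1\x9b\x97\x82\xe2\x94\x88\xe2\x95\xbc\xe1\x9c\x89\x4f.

Byte at offset 0: 0xF4 = 11110100 → 4-byte char (#1). Advance 4.
Byte at offset 4: 0xD3 = 11010011 → 2-byte char (#2). Advance 2.
Byte at offset 6: 0xEE = 11101110 → 3-byte char (#3). Advance 3.
Byte at offset 9: 0xF2 = 11110010 → 4-byte char (#4). Advance 4.
Byte at offset 13: 0xE1 = 11100001 → 3-byte char (#5). Advance 3.
Byte at offset 16: 0xF1 = 11110001 → 4-byte char (#6). Advance 4.
Byte at offset 20: 0xE2 = 11100010 → 3-byte char (#7). Advance 3.
Byte at offset 23: 0xE2 = 11100010 → 3-byte char (#8). Advance 3.
Byte at offset 26: 0xE1 = 11100001 → 3-byte char (#9). Advance 3.
Byte at offset 29: 0x4F = 01001111 → 1-byte char (#10). Advance 1.
Reached end at offset 30 after 10 code points.

10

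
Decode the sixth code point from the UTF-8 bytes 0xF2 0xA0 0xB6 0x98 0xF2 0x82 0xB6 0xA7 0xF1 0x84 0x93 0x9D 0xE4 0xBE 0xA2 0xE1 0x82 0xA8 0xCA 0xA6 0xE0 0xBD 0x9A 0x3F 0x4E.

Offset 0: leading byte 0xF2 = 11110010 → 4-byte char #1 = F2 A0 B6 98.
Offset 4: leading byte 0xF2 = 11110010 → 4-byte char #2 = F2 82 B6 A7.
Offset 8: leading byte 0xF1 = 11110001 → 4-byte char #3 = F1 84 93 9D.
Offset 12: leading byte 0xE4 = 11100100 → 3-byte char #4 = E4 BE A2.
Offset 15: leading byte 0xE1 = 11100001 → 3-byte char #5 = E1 82 A8.
Offset 18: leading byte 0xCA = 11001010 → 2-byte char #6 = CA A6.
Leading byte 0xCA = 11001010 matches 110xxxxx → 2-byte sequence.
Byte 1: 0xCA = 11001010, payload 01010 (5 bits).
Byte 2: 0xA6 = 10100110 (10xxxxxx ✓), payload 100110.
Concatenate: 01010100110 = 0x2A6 (11 bits → U+02A6).

U+02A6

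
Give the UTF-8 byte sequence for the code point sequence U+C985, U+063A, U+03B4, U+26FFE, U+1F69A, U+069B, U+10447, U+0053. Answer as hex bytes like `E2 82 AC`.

U+C985: 3-byte form → EC A6 85.
U+063A: 2-byte form → D8 BA.
U+03B4: 2-byte form → CE B4.
U+26FFE: 4-byte form → F0 A6 BF BE.
U+1F69A: 4-byte form → F0 9F 9A 9A.
U+069B: 2-byte form → DA 9B.
U+10447: 4-byte form → F0 90 91 87.
U+0053: 1-byte form → 53.
Concatenated (22 bytes): EC A6 85 D8 BA CE B4 F0 A6 BF BE F0 9F 9A 9A DA 9B F0 90 91 87 53.

EC A6 85 D8 BA CE B4 F0 A6 BF BE F0 9F 9A 9A DA 9B F0 90 91 87 53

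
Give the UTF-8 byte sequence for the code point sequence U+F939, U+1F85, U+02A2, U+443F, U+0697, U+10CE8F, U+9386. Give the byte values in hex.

EF A4 B9 E1 BE 85 CA A2 E4 90 BF DA 97 F4 8C BA 8F E9 8E 86

U+F939: 3-byte form → EF A4 B9.
U+1F85: 3-byte form → E1 BE 85.
U+02A2: 2-byte form → CA A2.
U+443F: 3-byte form → E4 90 BF.
U+0697: 2-byte form → DA 97.
U+10CE8F: 4-byte form → F4 8C BA 8F.
U+9386: 3-byte form → E9 8E 86.
Concatenated (20 bytes): EF A4 B9 E1 BE 85 CA A2 E4 90 BF DA 97 F4 8C BA 8F E9 8E 86.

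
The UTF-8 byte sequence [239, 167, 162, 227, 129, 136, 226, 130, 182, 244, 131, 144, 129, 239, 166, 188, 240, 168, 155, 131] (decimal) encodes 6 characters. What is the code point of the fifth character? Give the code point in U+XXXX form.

U+F9BC

Offset 0: leading byte 0xEF = 11101111 → 3-byte char #1 = EF A7 A2.
Offset 3: leading byte 0xE3 = 11100011 → 3-byte char #2 = E3 81 88.
Offset 6: leading byte 0xE2 = 11100010 → 3-byte char #3 = E2 82 B6.
Offset 9: leading byte 0xF4 = 11110100 → 4-byte char #4 = F4 83 90 81.
Offset 13: leading byte 0xEF = 11101111 → 3-byte char #5 = EF A6 BC.
Leading byte 0xEF = 11101111 matches 1110xxxx → 3-byte sequence.
Byte 1: 0xEF = 11101111, payload 1111 (4 bits).
Byte 2: 0xA6 = 10100110 (10xxxxxx ✓), payload 100110.
Byte 3: 0xBC = 10111100 (10xxxxxx ✓), payload 111100.
Concatenate: 1111100110111100 = 0xF9BC (16 bits → U+F9BC).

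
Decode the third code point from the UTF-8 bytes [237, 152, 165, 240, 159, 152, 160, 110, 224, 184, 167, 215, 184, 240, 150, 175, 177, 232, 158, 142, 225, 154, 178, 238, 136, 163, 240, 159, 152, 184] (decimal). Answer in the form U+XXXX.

U+006E

Offset 0: leading byte 0xED = 11101101 → 3-byte char #1 = ED 98 A5.
Offset 3: leading byte 0xF0 = 11110000 → 4-byte char #2 = F0 9F 98 A0.
Offset 7: leading byte 0x6E = 01101110 → 1-byte char #3 = 6E.
Leading byte 0x6E = 01101110 matches 0xxxxxxx → 1-byte sequence.
Byte 1: 0x6E = 01101110, payload 1101110 (7 bits).
Concatenate: 1101110 = 0x6E (7 bits → U+006E).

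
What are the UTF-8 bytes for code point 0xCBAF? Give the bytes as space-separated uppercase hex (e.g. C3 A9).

U+CBAF = 0xCBAF = 52143 decimal. In range U+0800–U+FFFF → 3-byte form: 1110xxxx 10xxxxxx 10xxxxxx.
Binary (16 bits): 1100101110101111.
Split 4+6+6: 1100 | 101110 | 101111.
Byte 1: 11101100 = 0xEC.
Byte 2: 10101110 = 0xAE.
Byte 3: 10101111 = 0xAF.

EC AE AF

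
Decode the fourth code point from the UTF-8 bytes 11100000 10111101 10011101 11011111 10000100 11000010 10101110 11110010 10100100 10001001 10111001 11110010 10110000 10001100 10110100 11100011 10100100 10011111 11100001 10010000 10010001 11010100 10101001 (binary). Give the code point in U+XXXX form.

Offset 0: leading byte 0xE0 = 11100000 → 3-byte char #1 = E0 BD 9D.
Offset 3: leading byte 0xDF = 11011111 → 2-byte char #2 = DF 84.
Offset 5: leading byte 0xC2 = 11000010 → 2-byte char #3 = C2 AE.
Offset 7: leading byte 0xF2 = 11110010 → 4-byte char #4 = F2 A4 89 B9.
Leading byte 0xF2 = 11110010 matches 11110xxx → 4-byte sequence.
Byte 1: 0xF2 = 11110010, payload 010 (3 bits).
Byte 2: 0xA4 = 10100100 (10xxxxxx ✓), payload 100100.
Byte 3: 0x89 = 10001001 (10xxxxxx ✓), payload 001001.
Byte 4: 0xB9 = 10111001 (10xxxxxx ✓), payload 111001.
Concatenate: 010100100001001111001 = 0xA4279 (21 bits → U+A4279).

U+A4279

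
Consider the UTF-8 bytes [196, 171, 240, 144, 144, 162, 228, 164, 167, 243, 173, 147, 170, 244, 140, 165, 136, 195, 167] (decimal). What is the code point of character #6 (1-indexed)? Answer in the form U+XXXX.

U+00E7

Offset 0: leading byte 0xC4 = 11000100 → 2-byte char #1 = C4 AB.
Offset 2: leading byte 0xF0 = 11110000 → 4-byte char #2 = F0 90 90 A2.
Offset 6: leading byte 0xE4 = 11100100 → 3-byte char #3 = E4 A4 A7.
Offset 9: leading byte 0xF3 = 11110011 → 4-byte char #4 = F3 AD 93 AA.
Offset 13: leading byte 0xF4 = 11110100 → 4-byte char #5 = F4 8C A5 88.
Offset 17: leading byte 0xC3 = 11000011 → 2-byte char #6 = C3 A7.
Leading byte 0xC3 = 11000011 matches 110xxxxx → 2-byte sequence.
Byte 1: 0xC3 = 11000011, payload 00011 (5 bits).
Byte 2: 0xA7 = 10100111 (10xxxxxx ✓), payload 100111.
Concatenate: 00011100111 = 0xE7 (11 bits → U+00E7).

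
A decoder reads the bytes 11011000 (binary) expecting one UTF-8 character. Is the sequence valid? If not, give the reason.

invalid (sequence truncated)

Leading byte 0xD8 = 11011000 → 2-byte form, but only 1 byte is present.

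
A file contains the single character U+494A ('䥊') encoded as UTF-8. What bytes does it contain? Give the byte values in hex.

U+494A = 0x494A = 18762 decimal. In range U+0800–U+FFFF → 3-byte form: 1110xxxx 10xxxxxx 10xxxxxx.
Binary (16 bits): 0100100101001010.
Split 4+6+6: 0100 | 100101 | 001010.
Byte 1: 11100100 = 0xE4.
Byte 2: 10100101 = 0xA5.
Byte 3: 10001010 = 0x8A.

E4 A5 8A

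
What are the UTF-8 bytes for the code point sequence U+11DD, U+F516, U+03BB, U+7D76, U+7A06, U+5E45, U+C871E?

E1 87 9D EF 94 96 CE BB E7 B5 B6 E7 A8 86 E5 B9 85 F3 88 9C 9E

U+11DD: 3-byte form → E1 87 9D.
U+F516: 3-byte form → EF 94 96.
U+03BB: 2-byte form → CE BB.
U+7D76: 3-byte form → E7 B5 B6.
U+7A06: 3-byte form → E7 A8 86.
U+5E45: 3-byte form → E5 B9 85.
U+C871E: 4-byte form → F3 88 9C 9E.
Concatenated (21 bytes): E1 87 9D EF 94 96 CE BB E7 B5 B6 E7 A8 86 E5 B9 85 F3 88 9C 9E.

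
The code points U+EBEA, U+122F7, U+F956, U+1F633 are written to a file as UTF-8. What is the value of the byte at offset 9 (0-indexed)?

U+EBEA → 3-byte form EE AF AA at offsets 0–2.
U+122F7 → 4-byte form F0 92 8B B7 at offsets 3–6.
U+F956 → 3-byte form EF A5 96 at offsets 7–9.
Offset 9 falls in char 3's range; it's byte 3 of EF A5 96 = 0x96.

0x96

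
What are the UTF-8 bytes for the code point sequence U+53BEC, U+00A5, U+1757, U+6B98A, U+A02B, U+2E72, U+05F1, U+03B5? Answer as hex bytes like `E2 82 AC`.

U+53BEC: 4-byte form → F1 93 AF AC.
U+00A5: 2-byte form → C2 A5.
U+1757: 3-byte form → E1 9D 97.
U+6B98A: 4-byte form → F1 AB A6 8A.
U+A02B: 3-byte form → EA 80 AB.
U+2E72: 3-byte form → E2 B9 B2.
U+05F1: 2-byte form → D7 B1.
U+03B5: 2-byte form → CE B5.
Concatenated (23 bytes): F1 93 AF AC C2 A5 E1 9D 97 F1 AB A6 8A EA 80 AB E2 B9 B2 D7 B1 CE B5.

F1 93 AF AC C2 A5 E1 9D 97 F1 AB A6 8A EA 80 AB E2 B9 B2 D7 B1 CE B5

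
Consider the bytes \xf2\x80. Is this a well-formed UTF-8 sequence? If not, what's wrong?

Leading byte 0xF2 = 11110010 → 4-byte form, but only 2 bytes are present.

invalid (sequence truncated)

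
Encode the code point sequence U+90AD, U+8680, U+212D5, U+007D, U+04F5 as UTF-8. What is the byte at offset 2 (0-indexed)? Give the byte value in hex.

0xAD

U+90AD → 3-byte form E9 82 AD at offsets 0–2.
Offset 2 falls in char 1's range; it's byte 3 of E9 82 AD = 0xAD.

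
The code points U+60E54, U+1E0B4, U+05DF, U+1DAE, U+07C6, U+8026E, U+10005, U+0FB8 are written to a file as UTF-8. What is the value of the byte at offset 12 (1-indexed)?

1-indexed offset 12 is 0-indexed offset 11.
U+60E54 → 4-byte form F1 A0 B9 94 at offsets 0–3.
U+1E0B4 → 4-byte form F0 9E 82 B4 at offsets 4–7.
U+05DF → 2-byte form D7 9F at offsets 8–9.
U+1DAE → 3-byte form E1 B6 AE at offsets 10–12.
Offset 11 falls in char 4's range; it's byte 2 of E1 B6 AE = 0xB6.

0xB6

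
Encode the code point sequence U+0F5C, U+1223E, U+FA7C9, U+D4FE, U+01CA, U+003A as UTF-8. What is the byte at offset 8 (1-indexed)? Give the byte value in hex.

0xF3

1-indexed offset 8 is 0-indexed offset 7.
U+0F5C → 3-byte form E0 BD 9C at offsets 0–2.
U+1223E → 4-byte form F0 92 88 BE at offsets 3–6.
U+FA7C9 → 4-byte form F3 BA 9F 89 at offsets 7–10.
Offset 7 falls in char 3's range; it's byte 1 of F3 BA 9F 89 = 0xF3.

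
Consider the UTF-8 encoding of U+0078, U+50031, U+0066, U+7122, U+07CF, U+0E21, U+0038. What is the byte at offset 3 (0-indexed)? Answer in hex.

U+0078 → 1-byte form 78 at offsets 0–0.
U+50031 → 4-byte form F1 90 80 B1 at offsets 1–4.
Offset 3 falls in char 2's range; it's byte 3 of F1 90 80 B1 = 0x80.

0x80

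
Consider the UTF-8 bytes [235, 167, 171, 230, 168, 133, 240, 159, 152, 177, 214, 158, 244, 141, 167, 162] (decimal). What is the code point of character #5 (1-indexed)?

U+10D9E2

Offset 0: leading byte 0xEB = 11101011 → 3-byte char #1 = EB A7 AB.
Offset 3: leading byte 0xE6 = 11100110 → 3-byte char #2 = E6 A8 85.
Offset 6: leading byte 0xF0 = 11110000 → 4-byte char #3 = F0 9F 98 B1.
Offset 10: leading byte 0xD6 = 11010110 → 2-byte char #4 = D6 9E.
Offset 12: leading byte 0xF4 = 11110100 → 4-byte char #5 = F4 8D A7 A2.
Leading byte 0xF4 = 11110100 matches 11110xxx → 4-byte sequence.
Byte 1: 0xF4 = 11110100, payload 100 (3 bits).
Byte 2: 0x8D = 10001101 (10xxxxxx ✓), payload 001101.
Byte 3: 0xA7 = 10100111 (10xxxxxx ✓), payload 100111.
Byte 4: 0xA2 = 10100010 (10xxxxxx ✓), payload 100010.
Concatenate: 100001101100111100010 = 0x10D9E2 (21 bits → U+10D9E2).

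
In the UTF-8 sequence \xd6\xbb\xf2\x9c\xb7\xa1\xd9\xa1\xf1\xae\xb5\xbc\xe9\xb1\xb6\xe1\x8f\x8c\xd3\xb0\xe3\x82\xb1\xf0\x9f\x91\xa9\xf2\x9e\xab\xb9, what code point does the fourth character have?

U+6ED7C

Offset 0: leading byte 0xD6 = 11010110 → 2-byte char #1 = D6 BB.
Offset 2: leading byte 0xF2 = 11110010 → 4-byte char #2 = F2 9C B7 A1.
Offset 6: leading byte 0xD9 = 11011001 → 2-byte char #3 = D9 A1.
Offset 8: leading byte 0xF1 = 11110001 → 4-byte char #4 = F1 AE B5 BC.
Leading byte 0xF1 = 11110001 matches 11110xxx → 4-byte sequence.
Byte 1: 0xF1 = 11110001, payload 001 (3 bits).
Byte 2: 0xAE = 10101110 (10xxxxxx ✓), payload 101110.
Byte 3: 0xB5 = 10110101 (10xxxxxx ✓), payload 110101.
Byte 4: 0xBC = 10111100 (10xxxxxx ✓), payload 111100.
Concatenate: 001101110110101111100 = 0x6ED7C (21 bits → U+6ED7C).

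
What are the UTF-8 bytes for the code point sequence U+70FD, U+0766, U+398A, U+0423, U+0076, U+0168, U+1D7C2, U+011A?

U+70FD: 3-byte form → E7 83 BD.
U+0766: 2-byte form → DD A6.
U+398A: 3-byte form → E3 A6 8A.
U+0423: 2-byte form → D0 A3.
U+0076: 1-byte form → 76.
U+0168: 2-byte form → C5 A8.
U+1D7C2: 4-byte form → F0 9D 9F 82.
U+011A: 2-byte form → C4 9A.
Concatenated (19 bytes): E7 83 BD DD A6 E3 A6 8A D0 A3 76 C5 A8 F0 9D 9F 82 C4 9A.

E7 83 BD DD A6 E3 A6 8A D0 A3 76 C5 A8 F0 9D 9F 82 C4 9A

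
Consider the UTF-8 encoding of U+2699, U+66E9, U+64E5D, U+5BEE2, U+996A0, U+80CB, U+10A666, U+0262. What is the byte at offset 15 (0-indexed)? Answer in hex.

0x99

U+2699 → 3-byte form E2 9A 99 at offsets 0–2.
U+66E9 → 3-byte form E6 9B A9 at offsets 3–5.
U+64E5D → 4-byte form F1 A4 B9 9D at offsets 6–9.
U+5BEE2 → 4-byte form F1 9B BB A2 at offsets 10–13.
U+996A0 → 4-byte form F2 99 9A A0 at offsets 14–17.
Offset 15 falls in char 5's range; it's byte 2 of F2 99 9A A0 = 0x99.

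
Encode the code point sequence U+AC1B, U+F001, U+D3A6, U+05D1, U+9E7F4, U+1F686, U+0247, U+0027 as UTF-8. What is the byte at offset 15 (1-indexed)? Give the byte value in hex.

1-indexed offset 15 is 0-indexed offset 14.
U+AC1B → 3-byte form EA B0 9B at offsets 0–2.
U+F001 → 3-byte form EF 80 81 at offsets 3–5.
U+D3A6 → 3-byte form ED 8E A6 at offsets 6–8.
U+05D1 → 2-byte form D7 91 at offsets 9–10.
U+9E7F4 → 4-byte form F2 9E 9F B4 at offsets 11–14.
Offset 14 falls in char 5's range; it's byte 4 of F2 9E 9F B4 = 0xB4.

0xB4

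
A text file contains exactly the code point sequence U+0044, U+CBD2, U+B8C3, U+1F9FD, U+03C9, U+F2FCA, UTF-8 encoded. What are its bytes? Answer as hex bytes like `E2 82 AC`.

44 EC AF 92 EB A3 83 F0 9F A7 BD CF 89 F3 B2 BF 8A

U+0044: 1-byte form → 44.
U+CBD2: 3-byte form → EC AF 92.
U+B8C3: 3-byte form → EB A3 83.
U+1F9FD: 4-byte form → F0 9F A7 BD.
U+03C9: 2-byte form → CF 89.
U+F2FCA: 4-byte form → F3 B2 BF 8A.
Concatenated (17 bytes): 44 EC AF 92 EB A3 83 F0 9F A7 BD CF 89 F3 B2 BF 8A.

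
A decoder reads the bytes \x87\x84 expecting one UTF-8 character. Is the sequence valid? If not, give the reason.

invalid (continuation byte with no leading byte)

Byte 0x87 = 10000111 has the form 10xxxxxx — a continuation byte — but there is no preceding leading byte.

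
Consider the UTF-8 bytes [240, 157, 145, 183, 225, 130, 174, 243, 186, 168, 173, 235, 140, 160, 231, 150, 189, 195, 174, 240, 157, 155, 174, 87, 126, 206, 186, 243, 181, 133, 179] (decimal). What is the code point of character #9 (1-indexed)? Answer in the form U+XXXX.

Offset 0: leading byte 0xF0 = 11110000 → 4-byte char #1 = F0 9D 91 B7.
Offset 4: leading byte 0xE1 = 11100001 → 3-byte char #2 = E1 82 AE.
Offset 7: leading byte 0xF3 = 11110011 → 4-byte char #3 = F3 BA A8 AD.
Offset 11: leading byte 0xEB = 11101011 → 3-byte char #4 = EB 8C A0.
Offset 14: leading byte 0xE7 = 11100111 → 3-byte char #5 = E7 96 BD.
Offset 17: leading byte 0xC3 = 11000011 → 2-byte char #6 = C3 AE.
Offset 19: leading byte 0xF0 = 11110000 → 4-byte char #7 = F0 9D 9B AE.
Offset 23: leading byte 0x57 = 01010111 → 1-byte char #8 = 57.
Offset 24: leading byte 0x7E = 01111110 → 1-byte char #9 = 7E.
Leading byte 0x7E = 01111110 matches 0xxxxxxx → 1-byte sequence.
Byte 1: 0x7E = 01111110, payload 1111110 (7 bits).
Concatenate: 1111110 = 0x7E (7 bits → U+007E).

U+007E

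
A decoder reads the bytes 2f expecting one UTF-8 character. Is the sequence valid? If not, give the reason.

valid

Leading byte 0x2F = 00101111 → 1-byte form.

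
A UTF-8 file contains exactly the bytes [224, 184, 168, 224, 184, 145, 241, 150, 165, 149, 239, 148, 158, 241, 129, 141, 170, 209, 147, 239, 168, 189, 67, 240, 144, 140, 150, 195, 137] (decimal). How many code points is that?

10

Byte at offset 0: 0xE0 = 11100000 → 3-byte char (#1). Advance 3.
Byte at offset 3: 0xE0 = 11100000 → 3-byte char (#2). Advance 3.
Byte at offset 6: 0xF1 = 11110001 → 4-byte char (#3). Advance 4.
Byte at offset 10: 0xEF = 11101111 → 3-byte char (#4). Advance 3.
Byte at offset 13: 0xF1 = 11110001 → 4-byte char (#5). Advance 4.
Byte at offset 17: 0xD1 = 11010001 → 2-byte char (#6). Advance 2.
Byte at offset 19: 0xEF = 11101111 → 3-byte char (#7). Advance 3.
Byte at offset 22: 0x43 = 01000011 → 1-byte char (#8). Advance 1.
Byte at offset 23: 0xF0 = 11110000 → 4-byte char (#9). Advance 4.
Byte at offset 27: 0xC3 = 11000011 → 2-byte char (#10). Advance 2.
Reached end at offset 29 after 10 code points.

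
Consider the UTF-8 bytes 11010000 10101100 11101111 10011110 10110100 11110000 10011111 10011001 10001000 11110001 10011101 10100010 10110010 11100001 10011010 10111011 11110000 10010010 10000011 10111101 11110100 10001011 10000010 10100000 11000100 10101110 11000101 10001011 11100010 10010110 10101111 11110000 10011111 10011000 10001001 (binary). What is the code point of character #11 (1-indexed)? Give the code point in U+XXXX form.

Offset 0: leading byte 0xD0 = 11010000 → 2-byte char #1 = D0 AC.
Offset 2: leading byte 0xEF = 11101111 → 3-byte char #2 = EF 9E B4.
Offset 5: leading byte 0xF0 = 11110000 → 4-byte char #3 = F0 9F 99 88.
Offset 9: leading byte 0xF1 = 11110001 → 4-byte char #4 = F1 9D A2 B2.
Offset 13: leading byte 0xE1 = 11100001 → 3-byte char #5 = E1 9A BB.
Offset 16: leading byte 0xF0 = 11110000 → 4-byte char #6 = F0 92 83 BD.
Offset 20: leading byte 0xF4 = 11110100 → 4-byte char #7 = F4 8B 82 A0.
Offset 24: leading byte 0xC4 = 11000100 → 2-byte char #8 = C4 AE.
Offset 26: leading byte 0xC5 = 11000101 → 2-byte char #9 = C5 8B.
Offset 28: leading byte 0xE2 = 11100010 → 3-byte char #10 = E2 96 AF.
Offset 31: leading byte 0xF0 = 11110000 → 4-byte char #11 = F0 9F 98 89.
Leading byte 0xF0 = 11110000 matches 11110xxx → 4-byte sequence.
Byte 1: 0xF0 = 11110000, payload 000 (3 bits).
Byte 2: 0x9F = 10011111 (10xxxxxx ✓), payload 011111.
Byte 3: 0x98 = 10011000 (10xxxxxx ✓), payload 011000.
Byte 4: 0x89 = 10001001 (10xxxxxx ✓), payload 001001.
Concatenate: 000011111011000001001 = 0x1F609 (21 bits → U+1F609).

U+1F609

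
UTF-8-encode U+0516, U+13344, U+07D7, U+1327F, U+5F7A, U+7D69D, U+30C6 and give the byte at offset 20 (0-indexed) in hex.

U+0516 → 2-byte form D4 96 at offsets 0–1.
U+13344 → 4-byte form F0 93 8D 84 at offsets 2–5.
U+07D7 → 2-byte form DF 97 at offsets 6–7.
U+1327F → 4-byte form F0 93 89 BF at offsets 8–11.
U+5F7A → 3-byte form E5 BD BA at offsets 12–14.
U+7D69D → 4-byte form F1 BD 9A 9D at offsets 15–18.
U+30C6 → 3-byte form E3 83 86 at offsets 19–21.
Offset 20 falls in char 7's range; it's byte 2 of E3 83 86 = 0x83.

0x83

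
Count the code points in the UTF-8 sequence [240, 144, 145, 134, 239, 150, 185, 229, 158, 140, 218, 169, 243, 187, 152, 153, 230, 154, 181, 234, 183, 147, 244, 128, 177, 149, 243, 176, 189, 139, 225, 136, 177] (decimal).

10

Byte at offset 0: 0xF0 = 11110000 → 4-byte char (#1). Advance 4.
Byte at offset 4: 0xEF = 11101111 → 3-byte char (#2). Advance 3.
Byte at offset 7: 0xE5 = 11100101 → 3-byte char (#3). Advance 3.
Byte at offset 10: 0xDA = 11011010 → 2-byte char (#4). Advance 2.
Byte at offset 12: 0xF3 = 11110011 → 4-byte char (#5). Advance 4.
Byte at offset 16: 0xE6 = 11100110 → 3-byte char (#6). Advance 3.
Byte at offset 19: 0xEA = 11101010 → 3-byte char (#7). Advance 3.
Byte at offset 22: 0xF4 = 11110100 → 4-byte char (#8). Advance 4.
Byte at offset 26: 0xF3 = 11110011 → 4-byte char (#9). Advance 4.
Byte at offset 30: 0xE1 = 11100001 → 3-byte char (#10). Advance 3.
Reached end at offset 33 after 10 code points.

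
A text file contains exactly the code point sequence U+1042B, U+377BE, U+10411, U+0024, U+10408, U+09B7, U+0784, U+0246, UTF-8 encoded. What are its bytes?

U+1042B: 4-byte form → F0 90 90 AB.
U+377BE: 4-byte form → F0 B7 9E BE.
U+10411: 4-byte form → F0 90 90 91.
U+0024: 1-byte form → 24.
U+10408: 4-byte form → F0 90 90 88.
U+09B7: 3-byte form → E0 A6 B7.
U+0784: 2-byte form → DE 84.
U+0246: 2-byte form → C9 86.
Concatenated (24 bytes): F0 90 90 AB F0 B7 9E BE F0 90 90 91 24 F0 90 90 88 E0 A6 B7 DE 84 C9 86.

F0 90 90 AB F0 B7 9E BE F0 90 90 91 24 F0 90 90 88 E0 A6 B7 DE 84 C9 86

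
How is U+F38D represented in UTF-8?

EF 8E 8D

U+F38D = 0xF38D = 62349 decimal. In range U+0800–U+FFFF → 3-byte form: 1110xxxx 10xxxxxx 10xxxxxx.
Binary (16 bits): 1111001110001101.
Split 4+6+6: 1111 | 001110 | 001101.
Byte 1: 11101111 = 0xEF.
Byte 2: 10001110 = 0x8E.
Byte 3: 10001101 = 0x8D.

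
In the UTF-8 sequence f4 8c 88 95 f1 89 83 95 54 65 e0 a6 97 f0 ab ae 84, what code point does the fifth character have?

U+0997

Offset 0: leading byte 0xF4 = 11110100 → 4-byte char #1 = F4 8C 88 95.
Offset 4: leading byte 0xF1 = 11110001 → 4-byte char #2 = F1 89 83 95.
Offset 8: leading byte 0x54 = 01010100 → 1-byte char #3 = 54.
Offset 9: leading byte 0x65 = 01100101 → 1-byte char #4 = 65.
Offset 10: leading byte 0xE0 = 11100000 → 3-byte char #5 = E0 A6 97.
Leading byte 0xE0 = 11100000 matches 1110xxxx → 3-byte sequence.
Byte 1: 0xE0 = 11100000, payload 0000 (4 bits).
Byte 2: 0xA6 = 10100110 (10xxxxxx ✓), payload 100110.
Byte 3: 0x97 = 10010111 (10xxxxxx ✓), payload 010111.
Concatenate: 0000100110010111 = 0x997 (16 bits → U+0997).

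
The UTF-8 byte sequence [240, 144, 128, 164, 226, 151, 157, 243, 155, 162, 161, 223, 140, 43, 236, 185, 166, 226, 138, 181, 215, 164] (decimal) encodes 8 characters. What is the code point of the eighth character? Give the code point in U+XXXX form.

U+05E4

Offset 0: leading byte 0xF0 = 11110000 → 4-byte char #1 = F0 90 80 A4.
Offset 4: leading byte 0xE2 = 11100010 → 3-byte char #2 = E2 97 9D.
Offset 7: leading byte 0xF3 = 11110011 → 4-byte char #3 = F3 9B A2 A1.
Offset 11: leading byte 0xDF = 11011111 → 2-byte char #4 = DF 8C.
Offset 13: leading byte 0x2B = 00101011 → 1-byte char #5 = 2B.
Offset 14: leading byte 0xEC = 11101100 → 3-byte char #6 = EC B9 A6.
Offset 17: leading byte 0xE2 = 11100010 → 3-byte char #7 = E2 8A B5.
Offset 20: leading byte 0xD7 = 11010111 → 2-byte char #8 = D7 A4.
Leading byte 0xD7 = 11010111 matches 110xxxxx → 2-byte sequence.
Byte 1: 0xD7 = 11010111, payload 10111 (5 bits).
Byte 2: 0xA4 = 10100100 (10xxxxxx ✓), payload 100100.
Concatenate: 10111100100 = 0x5E4 (11 bits → U+05E4).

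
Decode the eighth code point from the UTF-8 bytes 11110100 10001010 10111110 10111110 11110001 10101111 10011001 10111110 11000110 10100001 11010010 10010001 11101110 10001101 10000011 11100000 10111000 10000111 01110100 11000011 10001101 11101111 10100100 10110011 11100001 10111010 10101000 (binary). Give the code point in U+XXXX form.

Offset 0: leading byte 0xF4 = 11110100 → 4-byte char #1 = F4 8A BE BE.
Offset 4: leading byte 0xF1 = 11110001 → 4-byte char #2 = F1 AF 99 BE.
Offset 8: leading byte 0xC6 = 11000110 → 2-byte char #3 = C6 A1.
Offset 10: leading byte 0xD2 = 11010010 → 2-byte char #4 = D2 91.
Offset 12: leading byte 0xEE = 11101110 → 3-byte char #5 = EE 8D 83.
Offset 15: leading byte 0xE0 = 11100000 → 3-byte char #6 = E0 B8 87.
Offset 18: leading byte 0x74 = 01110100 → 1-byte char #7 = 74.
Offset 19: leading byte 0xC3 = 11000011 → 2-byte char #8 = C3 8D.
Leading byte 0xC3 = 11000011 matches 110xxxxx → 2-byte sequence.
Byte 1: 0xC3 = 11000011, payload 00011 (5 bits).
Byte 2: 0x8D = 10001101 (10xxxxxx ✓), payload 001101.
Concatenate: 00011001101 = 0xCD (11 bits → U+00CD).

U+00CD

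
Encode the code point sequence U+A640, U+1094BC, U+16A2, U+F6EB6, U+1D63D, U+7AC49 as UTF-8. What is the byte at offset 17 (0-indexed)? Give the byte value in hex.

0xBD

U+A640 → 3-byte form EA 99 80 at offsets 0–2.
U+1094BC → 4-byte form F4 89 92 BC at offsets 3–6.
U+16A2 → 3-byte form E1 9A A2 at offsets 7–9.
U+F6EB6 → 4-byte form F3 B6 BA B6 at offsets 10–13.
U+1D63D → 4-byte form F0 9D 98 BD at offsets 14–17.
Offset 17 falls in char 5's range; it's byte 4 of F0 9D 98 BD = 0xBD.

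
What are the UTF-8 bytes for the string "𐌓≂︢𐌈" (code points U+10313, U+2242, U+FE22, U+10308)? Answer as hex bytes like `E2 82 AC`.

F0 90 8C 93 E2 89 82 EF B8 A2 F0 90 8C 88

U+10313: 4-byte form → F0 90 8C 93.
U+2242: 3-byte form → E2 89 82.
U+FE22: 3-byte form → EF B8 A2.
U+10308: 4-byte form → F0 90 8C 88.
Concatenated (14 bytes): F0 90 8C 93 E2 89 82 EF B8 A2 F0 90 8C 88.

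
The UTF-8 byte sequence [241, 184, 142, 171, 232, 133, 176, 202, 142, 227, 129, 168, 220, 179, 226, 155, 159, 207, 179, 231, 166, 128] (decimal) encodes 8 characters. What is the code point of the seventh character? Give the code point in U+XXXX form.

Offset 0: leading byte 0xF1 = 11110001 → 4-byte char #1 = F1 B8 8E AB.
Offset 4: leading byte 0xE8 = 11101000 → 3-byte char #2 = E8 85 B0.
Offset 7: leading byte 0xCA = 11001010 → 2-byte char #3 = CA 8E.
Offset 9: leading byte 0xE3 = 11100011 → 3-byte char #4 = E3 81 A8.
Offset 12: leading byte 0xDC = 11011100 → 2-byte char #5 = DC B3.
Offset 14: leading byte 0xE2 = 11100010 → 3-byte char #6 = E2 9B 9F.
Offset 17: leading byte 0xCF = 11001111 → 2-byte char #7 = CF B3.
Leading byte 0xCF = 11001111 matches 110xxxxx → 2-byte sequence.
Byte 1: 0xCF = 11001111, payload 01111 (5 bits).
Byte 2: 0xB3 = 10110011 (10xxxxxx ✓), payload 110011.
Concatenate: 01111110011 = 0x3F3 (11 bits → U+03F3).

U+03F3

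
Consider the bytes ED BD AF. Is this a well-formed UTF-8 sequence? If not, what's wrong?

invalid (encodes a surrogate (U+D800–U+DFFF))

Structurally a 3-byte sequence; payload = 0xDF6F.
But 0xDF6F is in U+D800–U+DFFF, the surrogate range. Surrogates are not Unicode scalar values and are forbidden in UTF-8.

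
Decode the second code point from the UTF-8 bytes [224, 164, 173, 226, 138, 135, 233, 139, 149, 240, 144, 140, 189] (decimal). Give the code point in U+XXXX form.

Offset 0: leading byte 0xE0 = 11100000 → 3-byte char #1 = E0 A4 AD.
Offset 3: leading byte 0xE2 = 11100010 → 3-byte char #2 = E2 8A 87.
Leading byte 0xE2 = 11100010 matches 1110xxxx → 3-byte sequence.
Byte 1: 0xE2 = 11100010, payload 0010 (4 bits).
Byte 2: 0x8A = 10001010 (10xxxxxx ✓), payload 001010.
Byte 3: 0x87 = 10000111 (10xxxxxx ✓), payload 000111.
Concatenate: 0010001010000111 = 0x2287 (16 bits → U+2287).

U+2287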